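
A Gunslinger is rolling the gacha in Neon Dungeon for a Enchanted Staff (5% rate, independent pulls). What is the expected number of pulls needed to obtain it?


Expected pulls for a geometric distribution = 1/p = 100 / rate%
= 100 / 5
= 20.0

20.0 pulls


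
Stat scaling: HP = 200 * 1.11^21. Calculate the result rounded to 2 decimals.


value = base * growth^level
= 200 * 1.11^21
= 200 * 8.949166
= 1789.83

1789.83 HP


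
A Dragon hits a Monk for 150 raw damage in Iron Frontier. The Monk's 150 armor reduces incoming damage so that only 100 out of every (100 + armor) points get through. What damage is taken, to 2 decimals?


actual = 150 * 100 / (100 + 150)
= 150 * 100 / 250
= 15000 / 250
= 60.00

60.00 damage


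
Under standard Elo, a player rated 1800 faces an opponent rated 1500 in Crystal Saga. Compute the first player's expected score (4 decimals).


Elo expected score: Ea = 1/(1 + 10^((Rb-Ra)/400))
Rb - Ra = 1500 - 1800 = -300
(Rb-Ra)/400 = -300/400 = -0.75
10^-0.75 = 0.177828
Ea = 1/(1 + 0.177828) = 1/1.177828 = 0.8490

0.8490


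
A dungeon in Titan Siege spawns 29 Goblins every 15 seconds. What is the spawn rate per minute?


Spawns per minute = count * (60 / interval)
= 29 * (60 / 15)
= 29 * 4.0
= 116.0

116.0 per minute


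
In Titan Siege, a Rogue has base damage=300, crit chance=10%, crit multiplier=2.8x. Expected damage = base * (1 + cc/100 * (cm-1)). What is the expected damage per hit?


E[dmg] = base * (1 + crit_chance * (crit_mult - 1))
cc as decimal = 10/100 = 0.1
cm - 1 = 2.8 - 1 = 1.8
Bonus factor = 0.1 * 1.8 = 0.18
Total multiplier = 1 + 0.18 = 1.18
Expected damage = 300 * 1.18 = 354.00

354.00 damage


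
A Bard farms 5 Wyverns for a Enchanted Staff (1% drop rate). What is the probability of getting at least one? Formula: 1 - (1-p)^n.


P(at least one) = 1 - P(none) = 1 - (1-p)^n
p = 1/100 = 0.01
1 - p = 0.99
(1 - p)^5 = 0.99^5 = 0.950990
P(at least one) = 1 - 0.950990 = 0.0490

0.0490


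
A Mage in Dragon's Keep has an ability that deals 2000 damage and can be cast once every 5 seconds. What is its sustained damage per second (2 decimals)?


DPS = damage / cooldown
= 2000 / 5
= 400.00

400.00 DPS


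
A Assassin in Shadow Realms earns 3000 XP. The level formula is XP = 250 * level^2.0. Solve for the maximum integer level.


XP = 250 * level^2.0, so level = (XP / 250)^(1/2.0)
= (3000 / 250)^(1/2.0)
= 12.0^0.5
= 3.4641
Floor: level = 3

level 3


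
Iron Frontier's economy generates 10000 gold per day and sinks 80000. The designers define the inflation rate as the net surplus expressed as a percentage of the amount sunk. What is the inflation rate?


Net gold = 10000 - 80000 = -70000
Inflation rate = net / sunk * 100 = -70000 / 80000 * 100
= -0.875 * 100
= -87.50%

-87.50%


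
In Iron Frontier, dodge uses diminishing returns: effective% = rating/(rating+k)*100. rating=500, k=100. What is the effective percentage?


effective% = rating / (rating + k) * 100
= 500 / (500 + 100) * 100
= 500 / 600 * 100
= 0.833333 * 100
= 83.33%

83.33%


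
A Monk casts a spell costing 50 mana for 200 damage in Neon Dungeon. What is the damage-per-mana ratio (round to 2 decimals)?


Efficiency = damage / mana
= 200 / 50
= 4.00

4.00 dmg/mana


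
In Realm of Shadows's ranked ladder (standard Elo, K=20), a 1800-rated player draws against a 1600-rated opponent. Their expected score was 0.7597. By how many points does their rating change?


Elo update: delta = K * (S - Ea), where S = 0.5 (draws)
S - Ea = 0.5 - 0.7597 = -0.2597
Rating change = 20 * -0.2597
= -5.19

-5.19 rating points


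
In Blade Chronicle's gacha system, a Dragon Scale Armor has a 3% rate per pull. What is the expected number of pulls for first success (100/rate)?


Expected pulls for a geometric distribution = 1/p = 100 / rate%
= 100 / 3
= 33.33

33.33 pulls


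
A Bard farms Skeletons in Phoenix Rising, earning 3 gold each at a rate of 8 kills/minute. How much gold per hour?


Gold per minute = 3 * 8 = 24
Gold per hour = 24 * 60 = 1440

1440 gold/hour


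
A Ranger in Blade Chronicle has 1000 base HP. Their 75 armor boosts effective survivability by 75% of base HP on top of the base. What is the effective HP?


EHP = 1000 * (1 + 75/100)
= 1000 * (1 + 0.75)
= 1000 * 1.75
= 1750.0

1750.0 EHP


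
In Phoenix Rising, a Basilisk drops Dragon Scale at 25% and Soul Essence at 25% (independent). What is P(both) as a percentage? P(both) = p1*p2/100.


For independent events, P(both) = P(A) * P(B)
= 25% * 25%
= 625 / 100 %
= 6.25%

6.25%


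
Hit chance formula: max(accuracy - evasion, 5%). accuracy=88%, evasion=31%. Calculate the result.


accuracy - evasion = 88 - 31 = 57
Apply floor: max(57, 5) = 57
Hit chance = 57%

57%


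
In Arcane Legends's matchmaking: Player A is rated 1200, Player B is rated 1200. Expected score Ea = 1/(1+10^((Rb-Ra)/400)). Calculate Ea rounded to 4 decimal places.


Elo expected score: Ea = 1/(1 + 10^((Rb-Ra)/400))
Rb - Ra = 1200 - 1200 = 0
(Rb-Ra)/400 = 0/400 = 0.0
10^0.0 = 1.0
Ea = 1/(1 + 1.0) = 1/2.0 = 0.5000

0.5000


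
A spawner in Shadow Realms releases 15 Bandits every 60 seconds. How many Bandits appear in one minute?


Spawns per minute = count * (60 / interval)
= 15 * (60 / 60)
= 15 * 1.0
= 15.0

15.0 per minute


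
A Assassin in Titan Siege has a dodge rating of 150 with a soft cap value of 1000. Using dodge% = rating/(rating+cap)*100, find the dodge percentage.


dodge% = 150 / (150 + 1000) * 100
= 150 / 1150 * 100
= 0.130435 * 100
= 13.04%

13.04%


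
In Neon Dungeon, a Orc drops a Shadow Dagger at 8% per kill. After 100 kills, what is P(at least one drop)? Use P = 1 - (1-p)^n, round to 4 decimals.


P(at least one) = 1 - P(none) = 1 - (1-p)^n
p = 8/100 = 0.08
1 - p = 0.92
(1 - p)^100 = 0.92^100 = 0.000239
P(at least one) = 1 - 0.000239 = 0.9998

0.9998


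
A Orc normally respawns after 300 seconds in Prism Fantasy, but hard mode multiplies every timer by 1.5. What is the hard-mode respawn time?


Respawn time = base * multiplier
= 300 * 1.5
= 450.0 seconds

450.0 seconds


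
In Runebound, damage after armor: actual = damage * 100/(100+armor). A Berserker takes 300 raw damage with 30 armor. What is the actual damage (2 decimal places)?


actual = 300 * 100 / (100 + 30)
= 300 * 100 / 130
= 30000 / 130
= 230.77

230.77 damage


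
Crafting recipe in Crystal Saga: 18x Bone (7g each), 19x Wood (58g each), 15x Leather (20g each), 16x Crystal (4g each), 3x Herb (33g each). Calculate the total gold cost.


Cost breakdown:
  Bone: 18 * 7 = 126
  Wood: 19 * 58 = 1102
  Leather: 15 * 20 = 300
  Crystal: 16 * 4 = 64
  Herb: 3 * 33 = 99
Total = 126 + 1102 + 300 + 64 + 99 = 1691

1691 gold


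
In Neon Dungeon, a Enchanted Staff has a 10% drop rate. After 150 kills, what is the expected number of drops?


Expected drops = kills * (drop_rate / 100)
= 150 * (10 / 100)
= 150 * 0.1
= 15.0

15.0 drops


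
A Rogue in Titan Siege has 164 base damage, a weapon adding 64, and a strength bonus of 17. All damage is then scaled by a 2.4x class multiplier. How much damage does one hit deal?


Sum base + weapon + str = 164 + 64 + 17 = 245
Multiply by 2.4:
245 * 2.4 = 588.0

588.0 damage


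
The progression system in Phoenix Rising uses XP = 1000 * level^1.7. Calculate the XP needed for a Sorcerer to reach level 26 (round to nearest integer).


XP = 1000 * level^1.7
Substitute level = 26:
XP = 1000 * 26^1.7
= 1000 * 254.3634
= 254363

254363 XP


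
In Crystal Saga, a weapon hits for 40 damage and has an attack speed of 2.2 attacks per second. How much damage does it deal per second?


DPS = damage * attack_speed
= 40 * 2.2
= 88.0

88.0 DPS


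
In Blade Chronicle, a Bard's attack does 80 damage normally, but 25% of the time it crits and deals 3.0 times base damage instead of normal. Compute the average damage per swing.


E[dmg] = base * (1 + crit_chance * (crit_mult - 1))
cc as decimal = 25/100 = 0.25
cm - 1 = 3.0 - 1 = 2.0
Bonus factor = 0.25 * 2.0 = 0.5
Total multiplier = 1 + 0.5 = 1.5
Expected damage = 80 * 1.5 = 120.00

120.00 damage


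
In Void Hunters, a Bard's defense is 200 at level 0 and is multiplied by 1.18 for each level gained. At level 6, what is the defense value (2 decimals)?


value = base * growth^level
= 200 * 1.18^6
= 200 * 2.699554
= 539.91

539.91 defense


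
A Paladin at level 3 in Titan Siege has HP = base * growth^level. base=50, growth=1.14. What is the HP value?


value = base * growth^level
= 50 * 1.14^3
= 50 * 1.481544
= 74.08

74.08 HP


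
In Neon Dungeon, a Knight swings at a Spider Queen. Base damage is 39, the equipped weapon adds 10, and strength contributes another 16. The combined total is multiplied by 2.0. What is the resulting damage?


Sum base + weapon + str = 39 + 10 + 16 = 65
Multiply by 2.0:
65 * 2.0 = 130.0

130.0 damage


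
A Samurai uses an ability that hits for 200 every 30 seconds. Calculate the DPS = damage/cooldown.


DPS = damage / cooldown
= 200 / 30
= 6.67

6.67 DPS


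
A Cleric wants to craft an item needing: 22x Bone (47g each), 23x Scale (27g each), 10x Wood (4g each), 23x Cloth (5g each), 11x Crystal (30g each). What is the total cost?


Cost breakdown:
  Bone: 22 * 47 = 1034
  Scale: 23 * 27 = 621
  Wood: 10 * 4 = 40
  Cloth: 23 * 5 = 115
  Crystal: 11 * 30 = 330
Total = 1034 + 621 + 40 + 115 + 330 = 2140

2140 gold


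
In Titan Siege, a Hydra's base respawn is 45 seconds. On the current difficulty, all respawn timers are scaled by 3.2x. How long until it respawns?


Respawn time = base * multiplier
= 45 * 3.2
= 144.0 seconds

144.0 seconds


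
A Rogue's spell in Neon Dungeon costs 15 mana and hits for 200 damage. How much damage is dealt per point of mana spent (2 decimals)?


Efficiency = damage / mana
= 200 / 15
= 13.33

13.33 dmg/mana


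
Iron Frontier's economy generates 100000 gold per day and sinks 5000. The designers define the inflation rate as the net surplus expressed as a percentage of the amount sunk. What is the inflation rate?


Net gold = 100000 - 5000 = 95000
Inflation rate = net / sunk * 100 = 95000 / 5000 * 100
= 19.0 * 100
= 1900.00%

1900.00%


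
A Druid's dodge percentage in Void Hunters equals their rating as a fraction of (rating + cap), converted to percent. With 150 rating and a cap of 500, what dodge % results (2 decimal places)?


dodge% = 150 / (150 + 500) * 100
= 150 / 650 * 100
= 0.230769 * 100
= 23.08%

23.08%


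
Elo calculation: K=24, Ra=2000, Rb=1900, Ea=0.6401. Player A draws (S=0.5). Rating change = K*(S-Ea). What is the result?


Elo update: delta = K * (S - Ea), where S = 0.5 (draws)
S - Ea = 0.5 - 0.6401 = -0.1401
Rating change = 24 * -0.1401
= -3.36

-3.36 rating points


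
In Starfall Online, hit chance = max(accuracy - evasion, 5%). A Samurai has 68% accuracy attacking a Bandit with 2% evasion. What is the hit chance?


accuracy - evasion = 68 - 2 = 66
Apply floor: max(66, 5) = 66
Hit chance = 66%

66%


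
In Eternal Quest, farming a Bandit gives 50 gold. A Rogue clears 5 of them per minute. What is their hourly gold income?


Gold per minute = 50 * 5 = 250
Gold per hour = 250 * 60 = 15000

15000 gold/hour


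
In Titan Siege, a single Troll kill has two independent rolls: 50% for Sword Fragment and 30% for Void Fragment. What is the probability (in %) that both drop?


For independent events, P(both) = P(A) * P(B)
= 50% * 30%
= 1500 / 100 %
= 15.0%

15.0%


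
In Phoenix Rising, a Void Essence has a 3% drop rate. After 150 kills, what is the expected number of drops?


Expected drops = kills * (drop_rate / 100)
= 150 * (3 / 100)
= 150 * 0.03
= 4.5

4.5 drops


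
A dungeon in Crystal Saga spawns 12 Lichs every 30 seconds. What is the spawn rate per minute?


Spawns per minute = count * (60 / interval)
= 12 * (60 / 30)
= 12 * 2.0
= 24.0

24.0 per minute


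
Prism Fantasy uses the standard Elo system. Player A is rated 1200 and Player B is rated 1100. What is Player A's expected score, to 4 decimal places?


Elo expected score: Ea = 1/(1 + 10^((Rb-Ra)/400))
Rb - Ra = 1100 - 1200 = -100
(Rb-Ra)/400 = -100/400 = -0.25
10^-0.25 = 0.562341
Ea = 1/(1 + 0.562341) = 1/1.562341 = 0.6401

0.6401


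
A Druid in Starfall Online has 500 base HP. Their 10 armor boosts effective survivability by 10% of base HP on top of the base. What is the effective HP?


EHP = 500 * (1 + 10/100)
= 500 * (1 + 0.1)
= 500 * 1.1
= 550.0

550.0 EHP


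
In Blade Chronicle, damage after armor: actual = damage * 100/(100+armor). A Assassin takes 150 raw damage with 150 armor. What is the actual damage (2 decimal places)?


actual = 150 * 100 / (100 + 150)
= 150 * 100 / 250
= 15000 / 250
= 60.00

60.00 damage


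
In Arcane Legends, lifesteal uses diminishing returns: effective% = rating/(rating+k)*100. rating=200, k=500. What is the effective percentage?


effective% = rating / (rating + k) * 100
= 200 / (200 + 500) * 100
= 200 / 700 * 100
= 0.285714 * 100
= 28.57%

28.57%


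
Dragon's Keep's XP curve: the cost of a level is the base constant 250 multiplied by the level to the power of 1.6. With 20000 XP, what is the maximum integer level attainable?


XP = 250 * level^1.6, so level = (XP / 250)^(1/1.6)
= (20000 / 250)^(1/1.6)
= 80.0^0.625
= 15.4679
Floor: level = 15

level 15


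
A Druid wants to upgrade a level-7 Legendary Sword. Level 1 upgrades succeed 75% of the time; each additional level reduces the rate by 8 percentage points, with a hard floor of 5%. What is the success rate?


raw_rate = 75 - 8 * (7 - 1)
= 75 - 8 * 6
= 75 - 48
= 27
Apply floor: max(27, 5) = 27%

27%


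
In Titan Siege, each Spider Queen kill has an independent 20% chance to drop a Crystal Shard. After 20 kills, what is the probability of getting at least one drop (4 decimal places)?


P(at least one) = 1 - P(none) = 1 - (1-p)^n
p = 20/100 = 0.2
1 - p = 0.8
(1 - p)^20 = 0.8^20 = 0.011529
P(at least one) = 1 - 0.011529 = 0.9885

0.9885


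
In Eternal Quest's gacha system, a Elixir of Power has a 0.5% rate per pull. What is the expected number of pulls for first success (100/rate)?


Expected pulls for a geometric distribution = 1/p = 100 / rate%
= 100 / 0.5
= 200.0

200.0 pulls


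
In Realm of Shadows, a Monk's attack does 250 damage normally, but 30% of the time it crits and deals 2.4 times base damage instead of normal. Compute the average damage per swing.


E[dmg] = base * (1 + crit_chance * (crit_mult - 1))
cc as decimal = 30/100 = 0.3
cm - 1 = 2.4 - 1 = 1.4
Bonus factor = 0.3 * 1.4 = 0.42
Total multiplier = 1 + 0.42 = 1.42
Expected damage = 250 * 1.42 = 355.00

355.00 damage


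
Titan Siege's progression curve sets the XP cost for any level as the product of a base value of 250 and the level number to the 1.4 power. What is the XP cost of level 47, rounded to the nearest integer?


XP = 250 * level^1.4
Substitute level = 47:
XP = 250 * 47^1.4
= 250 * 219.2487
= 54812

54812 XP


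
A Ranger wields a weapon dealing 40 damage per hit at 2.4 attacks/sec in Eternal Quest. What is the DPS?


DPS = damage * attack_speed
= 40 * 2.4
= 96.0

96.0 DPS


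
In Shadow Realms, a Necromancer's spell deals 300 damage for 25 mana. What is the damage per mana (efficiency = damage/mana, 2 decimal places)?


Efficiency = damage / mana
= 300 / 25
= 12.00

12.00 dmg/mana


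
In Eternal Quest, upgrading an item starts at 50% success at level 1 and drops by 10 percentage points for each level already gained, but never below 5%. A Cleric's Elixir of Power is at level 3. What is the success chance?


raw_rate = 50 - 10 * (3 - 1)
= 50 - 10 * 2
= 50 - 20
= 30
Apply floor: max(30, 5) = 30%

30%


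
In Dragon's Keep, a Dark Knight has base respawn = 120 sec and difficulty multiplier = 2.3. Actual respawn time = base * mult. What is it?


Respawn time = base * multiplier
= 120 * 2.3
= 276.0 seconds

276.0 seconds


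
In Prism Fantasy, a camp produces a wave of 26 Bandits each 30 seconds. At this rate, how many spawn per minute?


Spawns per minute = count * (60 / interval)
= 26 * (60 / 30)
= 26 * 2.0
= 52.0

52.0 per minute


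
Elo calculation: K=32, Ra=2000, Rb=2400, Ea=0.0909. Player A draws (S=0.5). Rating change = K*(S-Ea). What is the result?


Elo update: delta = K * (S - Ea), where S = 0.5 (draws)
S - Ea = 0.5 - 0.0909 = 0.4091
Rating change = 32 * 0.4091
= 13.09

13.09 rating points


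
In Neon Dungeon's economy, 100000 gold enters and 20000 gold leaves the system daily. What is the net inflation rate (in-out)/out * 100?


Net gold = 100000 - 20000 = 80000
Inflation rate = net / sunk * 100 = 80000 / 20000 * 100
= 4.0 * 100
= 400.00%

400.00%


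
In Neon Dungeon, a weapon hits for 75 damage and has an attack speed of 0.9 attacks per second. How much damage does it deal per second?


DPS = damage * attack_speed
= 75 * 0.9
= 67.5

67.5 DPS


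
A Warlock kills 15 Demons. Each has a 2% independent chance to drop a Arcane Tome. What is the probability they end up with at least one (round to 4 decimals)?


P(at least one) = 1 - P(none) = 1 - (1-p)^n
p = 2/100 = 0.02
1 - p = 0.98
(1 - p)^15 = 0.98^15 = 0.738569
P(at least one) = 1 - 0.738569 = 0.2614

0.2614


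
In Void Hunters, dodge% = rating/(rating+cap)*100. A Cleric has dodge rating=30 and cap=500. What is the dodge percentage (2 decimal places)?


dodge% = 30 / (30 + 500) * 100
= 30 / 530 * 100
= 0.056604 * 100
= 5.66%

5.66%


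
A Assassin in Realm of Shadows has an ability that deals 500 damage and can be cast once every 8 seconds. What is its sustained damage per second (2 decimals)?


DPS = damage / cooldown
= 500 / 8
= 62.50

62.50 DPS


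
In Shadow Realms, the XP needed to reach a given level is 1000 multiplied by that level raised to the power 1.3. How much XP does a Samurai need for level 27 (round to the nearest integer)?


XP = 1000 * level^1.3
Substitute level = 27:
XP = 1000 * 27^1.3
= 1000 * 72.5726
= 72573

72573 XP


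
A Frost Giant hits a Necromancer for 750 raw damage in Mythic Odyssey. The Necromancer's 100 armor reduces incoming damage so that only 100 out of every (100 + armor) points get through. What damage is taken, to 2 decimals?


actual = 750 * 100 / (100 + 100)
= 750 * 100 / 200
= 75000 / 200
= 375.00

375.00 damage


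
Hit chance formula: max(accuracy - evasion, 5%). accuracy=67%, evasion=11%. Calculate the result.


accuracy - evasion = 67 - 11 = 56
Apply floor: max(56, 5) = 56
Hit chance = 56%

56%


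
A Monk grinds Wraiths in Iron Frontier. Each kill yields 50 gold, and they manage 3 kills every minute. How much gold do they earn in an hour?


Gold per minute = 50 * 3 = 150
Gold per hour = 150 * 60 = 9000

9000 gold/hour


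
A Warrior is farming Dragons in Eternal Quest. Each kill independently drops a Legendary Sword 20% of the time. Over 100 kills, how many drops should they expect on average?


Expected drops = kills * (drop_rate / 100)
= 100 * (20 / 100)
= 100 * 0.2
= 20.0

20.0 drops


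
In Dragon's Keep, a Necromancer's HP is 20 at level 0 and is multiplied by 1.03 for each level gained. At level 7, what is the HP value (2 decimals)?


value = base * growth^level
= 20 * 1.03^7
= 20 * 1.229874
= 24.60

24.60 HP


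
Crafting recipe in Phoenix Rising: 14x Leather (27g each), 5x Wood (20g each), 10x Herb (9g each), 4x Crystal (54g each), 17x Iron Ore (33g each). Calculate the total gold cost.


Cost breakdown:
  Leather: 14 * 27 = 378
  Wood: 5 * 20 = 100
  Herb: 10 * 9 = 90
  Crystal: 4 * 54 = 216
  Iron Ore: 17 * 33 = 561
Total = 378 + 100 + 90 + 216 + 561 = 1345

1345 gold


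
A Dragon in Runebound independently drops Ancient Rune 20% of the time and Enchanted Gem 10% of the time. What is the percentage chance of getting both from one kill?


For independent events, P(both) = P(A) * P(B)
= 20% * 10%
= 200 / 100 %
= 2.0%

2.0%


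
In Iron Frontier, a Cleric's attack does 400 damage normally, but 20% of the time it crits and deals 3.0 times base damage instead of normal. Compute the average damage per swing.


E[dmg] = base * (1 + crit_chance * (crit_mult - 1))
cc as decimal = 20/100 = 0.2
cm - 1 = 3.0 - 1 = 2.0
Bonus factor = 0.2 * 2.0 = 0.4
Total multiplier = 1 + 0.4 = 1.4
Expected damage = 400 * 1.4 = 560.00

560.00 damage


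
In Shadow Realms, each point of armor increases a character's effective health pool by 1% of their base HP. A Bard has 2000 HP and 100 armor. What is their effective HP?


EHP = 2000 * (1 + 100/100)
= 2000 * (1 + 1.0)
= 2000 * 2.0
= 4000.0

4000.0 EHP


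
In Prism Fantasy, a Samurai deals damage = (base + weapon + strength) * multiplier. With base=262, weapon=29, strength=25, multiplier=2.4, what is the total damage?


Sum base + weapon + str = 262 + 29 + 25 = 316
Multiply by 2.4:
316 * 2.4 = 758.4

758.4 damage


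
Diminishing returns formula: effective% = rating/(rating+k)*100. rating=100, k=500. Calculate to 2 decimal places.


effective% = rating / (rating + k) * 100
= 100 / (100 + 500) * 100
= 100 / 600 * 100
= 0.166667 * 100
= 16.67%

16.67%


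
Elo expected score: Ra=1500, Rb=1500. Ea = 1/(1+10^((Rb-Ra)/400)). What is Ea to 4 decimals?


Elo expected score: Ea = 1/(1 + 10^((Rb-Ra)/400))
Rb - Ra = 1500 - 1500 = 0
(Rb-Ra)/400 = 0/400 = 0.0
10^0.0 = 1.0
Ea = 1/(1 + 1.0) = 1/2.0 = 0.5000

0.5000


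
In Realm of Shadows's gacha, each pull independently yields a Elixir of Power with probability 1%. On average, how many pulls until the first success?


Expected pulls for a geometric distribution = 1/p = 100 / rate%
= 100 / 1
= 100.0

100.0 pulls


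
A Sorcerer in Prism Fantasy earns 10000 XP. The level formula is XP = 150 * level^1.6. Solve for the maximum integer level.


XP = 150 * level^1.6, so level = (XP / 150)^(1/1.6)
= (10000 / 150)^(1/1.6)
= 66.6667^0.625
= 13.802
Floor: level = 13

level 13


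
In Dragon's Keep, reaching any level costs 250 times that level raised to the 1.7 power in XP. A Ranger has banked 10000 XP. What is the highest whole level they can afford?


XP = 250 * level^1.7, so level = (XP / 250)^(1/1.7)
= (10000 / 250)^(1/1.7)
= 40.0^0.5882
= 8.7577
Floor: level = 8

level 8


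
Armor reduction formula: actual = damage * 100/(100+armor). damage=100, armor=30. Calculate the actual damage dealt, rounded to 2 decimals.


actual = 100 * 100 / (100 + 30)
= 100 * 100 / 130
= 10000 / 130
= 76.92

76.92 damage


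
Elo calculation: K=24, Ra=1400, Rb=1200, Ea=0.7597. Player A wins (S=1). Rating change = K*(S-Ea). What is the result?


Elo update: delta = K * (S - Ea), where S = 1 (wins)
S - Ea = 1 - 0.7597 = 0.2403
Rating change = 24 * 0.2403
= 5.77

5.77 rating points


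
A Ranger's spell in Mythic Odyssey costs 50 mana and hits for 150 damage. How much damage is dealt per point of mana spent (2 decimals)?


Efficiency = damage / mana
= 150 / 50
= 3.00

3.00 dmg/mana


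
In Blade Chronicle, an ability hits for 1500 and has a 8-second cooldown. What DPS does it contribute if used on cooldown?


DPS = damage / cooldown
= 1500 / 8
= 187.50

187.50 DPS


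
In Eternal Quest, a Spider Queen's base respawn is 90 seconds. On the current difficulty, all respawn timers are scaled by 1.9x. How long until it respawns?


Respawn time = base * multiplier
= 90 * 1.9
= 171.0 seconds

171.0 seconds


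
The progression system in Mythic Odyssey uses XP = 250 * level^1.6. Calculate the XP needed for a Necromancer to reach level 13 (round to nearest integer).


XP = 250 * level^1.6
Substitute level = 13:
XP = 250 * 13^1.6
= 250 * 60.5772
= 15144

15144 XP


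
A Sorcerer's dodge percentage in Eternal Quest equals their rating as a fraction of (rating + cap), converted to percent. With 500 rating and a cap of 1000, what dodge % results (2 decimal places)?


dodge% = 500 / (500 + 1000) * 100
= 500 / 1500 * 100
= 0.333333 * 100
= 33.33%

33.33%


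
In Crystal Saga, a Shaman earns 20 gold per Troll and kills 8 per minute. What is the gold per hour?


Gold per minute = 20 * 8 = 160
Gold per hour = 160 * 60 = 9600

9600 gold/hour


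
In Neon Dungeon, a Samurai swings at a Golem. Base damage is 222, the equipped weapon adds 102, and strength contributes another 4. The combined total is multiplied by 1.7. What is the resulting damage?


Sum base + weapon + str = 222 + 102 + 4 = 328
Multiply by 1.7:
328 * 1.7 = 557.6

557.6 damage


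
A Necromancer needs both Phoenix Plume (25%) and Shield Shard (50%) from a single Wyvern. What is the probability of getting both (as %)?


For independent events, P(both) = P(A) * P(B)
= 25% * 50%
= 1250 / 100 %
= 12.5%

12.5%


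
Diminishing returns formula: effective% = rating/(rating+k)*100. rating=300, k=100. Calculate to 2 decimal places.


effective% = rating / (rating + k) * 100
= 300 / (300 + 100) * 100
= 300 / 400 * 100
= 0.75 * 100
= 75.00%

75.00%


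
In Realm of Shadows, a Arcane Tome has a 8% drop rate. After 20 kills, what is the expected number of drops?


Expected drops = kills * (drop_rate / 100)
= 20 * (8 / 100)
= 20 * 0.08
= 1.6

1.6 drops


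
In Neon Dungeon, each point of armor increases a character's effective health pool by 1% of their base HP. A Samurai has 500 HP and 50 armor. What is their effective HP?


EHP = 500 * (1 + 50/100)
= 500 * (1 + 0.5)
= 500 * 1.5
= 750.0

750.0 EHP


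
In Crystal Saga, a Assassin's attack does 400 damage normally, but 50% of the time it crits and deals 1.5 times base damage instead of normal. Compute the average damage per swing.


E[dmg] = base * (1 + crit_chance * (crit_mult - 1))
cc as decimal = 50/100 = 0.5
cm - 1 = 1.5 - 1 = 0.5
Bonus factor = 0.5 * 0.5 = 0.25
Total multiplier = 1 + 0.25 = 1.25
Expected damage = 400 * 1.25 = 500.00

500.00 damage


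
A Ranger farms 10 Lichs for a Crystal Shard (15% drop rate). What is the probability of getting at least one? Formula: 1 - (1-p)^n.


P(at least one) = 1 - P(none) = 1 - (1-p)^n
p = 15/100 = 0.15
1 - p = 0.85
(1 - p)^10 = 0.85^10 = 0.196874
P(at least one) = 1 - 0.196874 = 0.8031

0.8031


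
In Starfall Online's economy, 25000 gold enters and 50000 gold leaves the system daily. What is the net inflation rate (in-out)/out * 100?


Net gold = 25000 - 50000 = -25000
Inflation rate = net / sunk * 100 = -25000 / 50000 * 100
= -0.5 * 100
= -50.00%

-50.00%


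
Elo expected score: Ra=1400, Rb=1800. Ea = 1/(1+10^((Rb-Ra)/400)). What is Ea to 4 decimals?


Elo expected score: Ea = 1/(1 + 10^((Rb-Ra)/400))
Rb - Ra = 1800 - 1400 = 400
(Rb-Ra)/400 = 400/400 = 1.0
10^1.0 = 10.0
Ea = 1/(1 + 10.0) = 1/11.0 = 0.0909

0.0909


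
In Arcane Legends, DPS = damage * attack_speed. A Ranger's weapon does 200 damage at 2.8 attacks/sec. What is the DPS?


DPS = damage * attack_speed
= 200 * 2.8
= 560.0

560.0 DPS


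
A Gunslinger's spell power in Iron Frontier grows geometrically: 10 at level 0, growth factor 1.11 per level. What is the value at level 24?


value = base * growth^level
= 10 * 1.11^24
= 10 * 12.239157
= 122.39

122.39 spell power


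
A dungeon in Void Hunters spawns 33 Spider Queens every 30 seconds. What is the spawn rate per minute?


Spawns per minute = count * (60 / interval)
= 33 * (60 / 30)
= 33 * 2.0
= 66.0

66.0 per minute


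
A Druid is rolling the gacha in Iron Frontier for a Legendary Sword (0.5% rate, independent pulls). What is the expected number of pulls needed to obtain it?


Expected pulls for a geometric distribution = 1/p = 100 / rate%
= 100 / 0.5
= 200.0

200.0 pulls


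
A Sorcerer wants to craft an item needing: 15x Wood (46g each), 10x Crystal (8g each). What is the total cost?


Cost breakdown:
  Wood: 15 * 46 = 690
  Crystal: 10 * 8 = 80
Total = 690 + 80 = 770

770 gold


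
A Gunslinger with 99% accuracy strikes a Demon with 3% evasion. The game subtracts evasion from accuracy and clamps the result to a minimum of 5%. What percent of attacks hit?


accuracy - evasion = 99 - 3 = 96
Apply floor: max(96, 5) = 96
Hit chance = 96%

96%


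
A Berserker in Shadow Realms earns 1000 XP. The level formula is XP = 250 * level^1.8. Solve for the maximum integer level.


XP = 250 * level^1.8, so level = (XP / 250)^(1/1.8)
= (1000 / 250)^(1/1.8)
= 4.0^0.5556
= 2.1601
Floor: level = 2

level 2


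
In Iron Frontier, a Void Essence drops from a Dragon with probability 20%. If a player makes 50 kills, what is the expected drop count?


Expected drops = kills * (drop_rate / 100)
= 50 * (20 / 100)
= 50 * 0.2
= 10.0

10.0 drops


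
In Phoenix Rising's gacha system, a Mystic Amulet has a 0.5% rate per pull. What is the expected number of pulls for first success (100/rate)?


Expected pulls for a geometric distribution = 1/p = 100 / rate%
= 100 / 0.5
= 200.0

200.0 pulls


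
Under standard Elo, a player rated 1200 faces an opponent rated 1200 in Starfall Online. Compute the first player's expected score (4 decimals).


Elo expected score: Ea = 1/(1 + 10^((Rb-Ra)/400))
Rb - Ra = 1200 - 1200 = 0
(Rb-Ra)/400 = 0/400 = 0.0
10^0.0 = 1.0
Ea = 1/(1 + 1.0) = 1/2.0 = 0.5000

0.5000


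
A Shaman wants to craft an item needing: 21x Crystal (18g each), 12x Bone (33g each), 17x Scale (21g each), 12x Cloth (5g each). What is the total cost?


Cost breakdown:
  Crystal: 21 * 18 = 378
  Bone: 12 * 33 = 396
  Scale: 17 * 21 = 357
  Cloth: 12 * 5 = 60
Total = 378 + 396 + 357 + 60 = 1191

1191 gold


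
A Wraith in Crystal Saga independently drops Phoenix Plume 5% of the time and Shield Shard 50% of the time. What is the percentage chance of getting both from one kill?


For independent events, P(both) = P(A) * P(B)
= 5% * 50%
= 250 / 100 %
= 2.5%

2.5%


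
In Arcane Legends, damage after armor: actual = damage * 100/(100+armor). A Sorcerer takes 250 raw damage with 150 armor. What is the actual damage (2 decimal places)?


actual = 250 * 100 / (100 + 150)
= 250 * 100 / 250
= 25000 / 250
= 100.00

100.00 damage


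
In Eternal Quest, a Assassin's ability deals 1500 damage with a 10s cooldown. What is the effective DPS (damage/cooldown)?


DPS = damage / cooldown
= 1500 / 10
= 150.00

150.00 DPS


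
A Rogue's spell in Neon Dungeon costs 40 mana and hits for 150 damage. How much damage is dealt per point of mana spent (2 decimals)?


Efficiency = damage / mana
= 150 / 40
= 3.75

3.75 dmg/mana


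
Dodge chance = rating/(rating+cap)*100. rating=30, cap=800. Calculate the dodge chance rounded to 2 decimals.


dodge% = 30 / (30 + 800) * 100
= 30 / 830 * 100
= 0.036145 * 100
= 3.61%

3.61%


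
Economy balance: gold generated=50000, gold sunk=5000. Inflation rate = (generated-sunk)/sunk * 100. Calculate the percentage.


Net gold = 50000 - 5000 = 45000
Inflation rate = net / sunk * 100 = 45000 / 5000 * 100
= 9.0 * 100
= 900.00%

900.00%


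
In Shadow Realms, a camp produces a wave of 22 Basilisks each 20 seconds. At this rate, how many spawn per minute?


Spawns per minute = count * (60 / interval)
= 22 * (60 / 20)
= 22 * 3.0
= 66.0

66.0 per minute


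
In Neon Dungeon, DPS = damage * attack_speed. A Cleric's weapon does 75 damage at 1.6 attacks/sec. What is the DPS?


DPS = damage * attack_speed
= 75 * 1.6
= 120.0

120.0 DPS


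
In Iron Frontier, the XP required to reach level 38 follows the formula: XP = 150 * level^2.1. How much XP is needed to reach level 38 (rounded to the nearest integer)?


XP = 150 * level^2.1
Substitute level = 38:
XP = 150 * 38^2.1
= 150 * 2077.5216
= 311628

311628 XP


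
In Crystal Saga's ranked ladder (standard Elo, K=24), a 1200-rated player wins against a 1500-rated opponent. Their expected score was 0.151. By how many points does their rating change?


Elo update: delta = K * (S - Ea), where S = 1 (wins)
S - Ea = 1 - 0.151 = 0.849
Rating change = 24 * 0.849
= 20.38

20.38 rating points


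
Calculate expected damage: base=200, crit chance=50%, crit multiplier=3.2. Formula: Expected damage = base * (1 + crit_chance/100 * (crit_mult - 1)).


E[dmg] = base * (1 + crit_chance * (crit_mult - 1))
cc as decimal = 50/100 = 0.5
cm - 1 = 3.2 - 1 = 2.2
Bonus factor = 0.5 * 2.2 = 1.1
Total multiplier = 1 + 1.1 = 2.1
Expected damage = 200 * 2.1 = 420.00

420.00 damage


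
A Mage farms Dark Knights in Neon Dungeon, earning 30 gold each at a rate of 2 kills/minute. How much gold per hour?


Gold per minute = 30 * 2 = 60
Gold per hour = 60 * 60 = 3600

3600 gold/hour


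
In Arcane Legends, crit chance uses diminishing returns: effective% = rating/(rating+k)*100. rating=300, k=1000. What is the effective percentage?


effective% = rating / (rating + k) * 100
= 300 / (300 + 1000) * 100
= 300 / 1300 * 100
= 0.230769 * 100
= 23.08%

23.08%


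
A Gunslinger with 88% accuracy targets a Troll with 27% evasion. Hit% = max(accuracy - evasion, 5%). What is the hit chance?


accuracy - evasion = 88 - 27 = 61
Apply floor: max(61, 5) = 61
Hit chance = 61%

61%


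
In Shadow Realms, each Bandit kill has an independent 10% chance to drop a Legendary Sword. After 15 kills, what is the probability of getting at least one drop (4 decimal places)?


P(at least one) = 1 - P(none) = 1 - (1-p)^n
p = 10/100 = 0.1
1 - p = 0.9
(1 - p)^15 = 0.9^15 = 0.205891
P(at least one) = 1 - 0.205891 = 0.7941

0.7941


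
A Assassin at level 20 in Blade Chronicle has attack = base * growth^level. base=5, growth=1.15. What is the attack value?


value = base * growth^level
= 5 * 1.15^20
= 5 * 16.366537
= 81.83

81.83 attack


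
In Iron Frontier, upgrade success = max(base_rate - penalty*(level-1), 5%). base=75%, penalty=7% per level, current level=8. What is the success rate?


raw_rate = 75 - 7 * (8 - 1)
= 75 - 7 * 7
= 75 - 49
= 26
Apply floor: max(26, 5) = 26%

26%


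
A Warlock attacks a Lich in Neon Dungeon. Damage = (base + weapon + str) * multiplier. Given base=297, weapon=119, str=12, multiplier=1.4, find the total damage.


Sum base + weapon + str = 297 + 119 + 12 = 428
Multiply by 1.4:
428 * 1.4 = 599.2

599.2 damage


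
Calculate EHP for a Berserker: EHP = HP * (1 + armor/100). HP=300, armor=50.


EHP = 300 * (1 + 50/100)
= 300 * (1 + 0.5)
= 300 * 1.5
= 450.0

450.0 EHP


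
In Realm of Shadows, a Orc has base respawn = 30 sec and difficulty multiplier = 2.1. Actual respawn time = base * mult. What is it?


Respawn time = base * multiplier
= 30 * 2.1
= 63.0 seconds

63.0 seconds


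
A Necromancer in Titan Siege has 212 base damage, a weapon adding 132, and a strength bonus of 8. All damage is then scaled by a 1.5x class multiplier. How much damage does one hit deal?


Sum base + weapon + str = 212 + 132 + 8 = 352
Multiply by 1.5:
352 * 1.5 = 528.0

528.0 damage


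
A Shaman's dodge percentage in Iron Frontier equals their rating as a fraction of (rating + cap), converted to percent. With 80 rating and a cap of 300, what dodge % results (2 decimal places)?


dodge% = 80 / (80 + 300) * 100
= 80 / 380 * 100
= 0.210526 * 100
= 21.05%

21.05%


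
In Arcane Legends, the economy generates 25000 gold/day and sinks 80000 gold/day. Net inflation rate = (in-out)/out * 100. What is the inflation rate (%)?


Net gold = 25000 - 80000 = -55000
Inflation rate = net / sunk * 100 = -55000 / 80000 * 100
= -0.6875 * 100
= -68.75%

-68.75%


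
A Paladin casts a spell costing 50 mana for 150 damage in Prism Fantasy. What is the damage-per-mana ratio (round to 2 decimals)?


Efficiency = damage / mana
= 150 / 50
= 3.00

3.00 dmg/mana


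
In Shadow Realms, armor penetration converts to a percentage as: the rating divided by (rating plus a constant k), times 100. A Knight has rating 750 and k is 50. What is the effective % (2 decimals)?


effective% = rating / (rating + k) * 100
= 750 / (750 + 50) * 100
= 750 / 800 * 100
= 0.9375 * 100
= 93.75%

93.75%


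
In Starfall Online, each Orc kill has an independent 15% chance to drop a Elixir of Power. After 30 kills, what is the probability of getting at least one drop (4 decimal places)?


P(at least one) = 1 - P(none) = 1 - (1-p)^n
p = 15/100 = 0.15
1 - p = 0.85
(1 - p)^30 = 0.85^30 = 0.007631
P(at least one) = 1 - 0.007631 = 0.9924

0.9924


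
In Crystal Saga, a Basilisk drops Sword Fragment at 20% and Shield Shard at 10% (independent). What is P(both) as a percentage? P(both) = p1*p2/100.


For independent events, P(both) = P(A) * P(B)
= 20% * 10%
= 200 / 100 %
= 2.0%

2.0%


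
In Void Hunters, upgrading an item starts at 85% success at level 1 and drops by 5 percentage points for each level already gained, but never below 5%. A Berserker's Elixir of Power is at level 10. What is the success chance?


raw_rate = 85 - 5 * (10 - 1)
= 85 - 5 * 9
= 85 - 45
= 40
Apply floor: max(40, 5) = 40%

40%


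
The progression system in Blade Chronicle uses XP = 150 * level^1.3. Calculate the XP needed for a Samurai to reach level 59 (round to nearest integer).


XP = 150 * level^1.3
Substitute level = 59:
XP = 150 * 59^1.3
= 150 * 200.4969
= 30075

30075 XP


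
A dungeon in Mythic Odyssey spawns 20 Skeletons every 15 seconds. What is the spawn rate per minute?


Spawns per minute = count * (60 / interval)
= 20 * (60 / 15)
= 20 * 4.0
= 80.0

80.0 per minute


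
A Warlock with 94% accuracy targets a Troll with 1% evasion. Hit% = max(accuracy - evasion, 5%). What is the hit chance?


accuracy - evasion = 94 - 1 = 93
Apply floor: max(93, 5) = 93
Hit chance = 93%

93%


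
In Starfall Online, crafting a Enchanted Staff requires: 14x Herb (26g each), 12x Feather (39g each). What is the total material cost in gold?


Cost breakdown:
  Herb: 14 * 26 = 364
  Feather: 12 * 39 = 468
Total = 364 + 468 = 832

832 gold


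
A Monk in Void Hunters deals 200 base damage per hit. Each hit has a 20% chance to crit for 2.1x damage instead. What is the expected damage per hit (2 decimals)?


E[dmg] = base * (1 + crit_chance * (crit_mult - 1))
cc as decimal = 20/100 = 0.2
cm - 1 = 2.1 - 1 = 1.1
Bonus factor = 0.2 * 1.1 = 0.22
Total multiplier = 1 + 0.22 = 1.22
Expected damage = 200 * 1.22 = 244.00

244.00 damage


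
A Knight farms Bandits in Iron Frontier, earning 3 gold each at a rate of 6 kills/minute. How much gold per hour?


Gold per minute = 3 * 6 = 18
Gold per hour = 18 * 60 = 1080

1080 gold/hour


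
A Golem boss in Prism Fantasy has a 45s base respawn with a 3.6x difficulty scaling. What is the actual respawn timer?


Respawn time = base * multiplier
= 45 * 3.6
= 162.0 seconds

162.0 seconds


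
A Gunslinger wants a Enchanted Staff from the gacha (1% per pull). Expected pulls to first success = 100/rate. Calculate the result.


Expected pulls for a geometric distribution = 1/p = 100 / rate%
= 100 / 1
= 100.0

100.0 pulls


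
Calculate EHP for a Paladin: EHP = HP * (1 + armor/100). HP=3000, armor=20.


EHP = 3000 * (1 + 20/100)
= 3000 * (1 + 0.2)
= 3000 * 1.2
= 3600.0

3600.0 EHP


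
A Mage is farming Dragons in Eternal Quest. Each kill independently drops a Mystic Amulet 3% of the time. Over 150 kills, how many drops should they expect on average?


Expected drops = kills * (drop_rate / 100)
= 150 * (3 / 100)
= 150 * 0.03
= 4.5

4.5 drops


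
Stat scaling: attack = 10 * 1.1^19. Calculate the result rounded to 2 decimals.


value = base * growth^level
= 10 * 1.1^19
= 10 * 6.115909
= 61.16

61.16 attack


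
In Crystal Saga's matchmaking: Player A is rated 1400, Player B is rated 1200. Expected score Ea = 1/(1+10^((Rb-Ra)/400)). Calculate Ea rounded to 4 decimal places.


Elo expected score: Ea = 1/(1 + 10^((Rb-Ra)/400))
Rb - Ra = 1200 - 1400 = -200
(Rb-Ra)/400 = -200/400 = -0.5
10^-0.5 = 0.316228
Ea = 1/(1 + 0.316228) = 1/1.316228 = 0.7597

0.7597


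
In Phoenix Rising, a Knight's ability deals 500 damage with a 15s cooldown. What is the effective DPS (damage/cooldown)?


DPS = damage / cooldown
= 500 / 15
= 33.33

33.33 DPS
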